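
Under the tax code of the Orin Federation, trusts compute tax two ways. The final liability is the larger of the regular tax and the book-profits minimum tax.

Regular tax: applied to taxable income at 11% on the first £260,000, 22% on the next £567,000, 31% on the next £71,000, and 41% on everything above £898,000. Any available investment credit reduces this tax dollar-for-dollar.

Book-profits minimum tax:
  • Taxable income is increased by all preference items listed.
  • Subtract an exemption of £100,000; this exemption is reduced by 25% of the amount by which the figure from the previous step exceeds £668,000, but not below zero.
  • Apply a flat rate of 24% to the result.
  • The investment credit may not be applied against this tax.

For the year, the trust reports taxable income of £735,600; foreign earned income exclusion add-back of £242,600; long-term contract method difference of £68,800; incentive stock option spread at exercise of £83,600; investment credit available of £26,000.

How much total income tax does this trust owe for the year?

£271,344

Book-profits minimum tax:
  Adjusted income: £735,600 + £242,600 + £68,800 + £83,600 = £1,130,600
  Exemption: 25% × (£1,130,600 − £668,000) = £115,650 ≥ £100,000, so the exemption is fully phased out
  Base: £1,130,600 − £0 = £1,130,600
  £1,130,600 × 24% = £271,344

Regular tax:
  £260,000 × 11% = £28,600
  £475,600 × 22% = £104,632
  → £133,232
  Less investment credit £26,000 → £107,232

£271,344 > £107,232, so the book-profits minimum tax is the binding amount.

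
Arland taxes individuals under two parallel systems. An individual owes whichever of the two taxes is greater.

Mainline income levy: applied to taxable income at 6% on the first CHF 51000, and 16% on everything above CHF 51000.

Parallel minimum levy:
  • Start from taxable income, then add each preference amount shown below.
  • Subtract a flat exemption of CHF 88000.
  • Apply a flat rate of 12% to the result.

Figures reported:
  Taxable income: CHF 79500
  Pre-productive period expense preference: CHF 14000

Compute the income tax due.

Mainline income levy:
  CHF 51000 × 6% = CHF 3060
  CHF 28500 × 16% = CHF 4560
  → CHF 7620

Parallel minimum levy:
  Adjusted income: CHF 79500 + CHF 14000 = CHF 93500
  Less exemption CHF 88000 → base CHF 5500
  CHF 5500 × 12% = CHF 660

CHF 7620 > CHF 660, so the mainline income levy governs.

CHF 7620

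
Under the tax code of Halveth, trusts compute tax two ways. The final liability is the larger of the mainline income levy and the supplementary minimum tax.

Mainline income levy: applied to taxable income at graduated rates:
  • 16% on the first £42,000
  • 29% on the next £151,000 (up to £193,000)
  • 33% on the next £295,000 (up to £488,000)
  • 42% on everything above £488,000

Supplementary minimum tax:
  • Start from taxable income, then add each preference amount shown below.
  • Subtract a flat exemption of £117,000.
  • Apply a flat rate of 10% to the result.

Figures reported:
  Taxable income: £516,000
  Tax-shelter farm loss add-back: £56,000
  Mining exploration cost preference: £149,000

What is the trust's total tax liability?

Mainline income levy:
  £42,000 × 16% = £6,720
  £151,000 × 29% = £43,790
  £295,000 × 33% = £97,350
  £28,000 × 42% = £11,760
  → £159,620

Supplementary minimum tax:
  Adjusted income: £516,000 + £56,000 + £149,000 = £721,000
  Less exemption £117,000 → base £604,000
  £604,000 × 10% = £60,400

£159,620 > £60,400, so the mainline income levy governs.

£159,620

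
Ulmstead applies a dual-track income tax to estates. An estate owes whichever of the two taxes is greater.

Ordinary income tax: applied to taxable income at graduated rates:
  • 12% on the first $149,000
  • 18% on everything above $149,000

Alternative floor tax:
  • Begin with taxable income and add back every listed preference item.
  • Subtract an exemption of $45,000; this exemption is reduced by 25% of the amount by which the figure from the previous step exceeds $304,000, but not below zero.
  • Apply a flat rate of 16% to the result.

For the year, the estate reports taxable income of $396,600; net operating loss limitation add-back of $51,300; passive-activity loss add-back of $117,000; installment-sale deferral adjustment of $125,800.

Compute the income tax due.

$110,512

Ordinary income tax:
  $149,000 × 12% = $17,880
  $247,600 × 18% = $44,568
  → $62,448

Alternative floor tax:
  Adjusted income: $396,600 + $51,300 + $117,000 + $125,800 = $690,700
  Exemption: 25% × ($690,700 − $304,000) = $96,675 ≥ $45,000, so the exemption is fully phased out
  Base: $690,700 − $0 = $690,700
  $690,700 × 16% = $110,512

$110,512 > $62,448, so the alternative floor tax is the binding amount.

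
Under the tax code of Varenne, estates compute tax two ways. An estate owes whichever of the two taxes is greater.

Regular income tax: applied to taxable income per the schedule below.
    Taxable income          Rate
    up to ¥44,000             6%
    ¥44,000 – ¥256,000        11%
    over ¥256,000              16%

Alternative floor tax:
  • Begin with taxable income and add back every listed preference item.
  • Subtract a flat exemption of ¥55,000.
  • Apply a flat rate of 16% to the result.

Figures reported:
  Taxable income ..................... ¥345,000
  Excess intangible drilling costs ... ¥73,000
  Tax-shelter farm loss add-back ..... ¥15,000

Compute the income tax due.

Alternative floor tax:
  Adjusted income: ¥345,000 + ¥73,000 + ¥15,000 = ¥433,000
  Less exemption ¥55,000 → base ¥378,000
  ¥378,000 × 16% = ¥60,480

Regular income tax:
  ¥44,000 × 6% = ¥2,640
  ¥212,000 × 11% = ¥23,320
  ¥89,000 × 16% = ¥14,240
  → ¥40,200

¥60,480 > ¥40,200, so the alternative floor tax is the binding amount.

¥60,480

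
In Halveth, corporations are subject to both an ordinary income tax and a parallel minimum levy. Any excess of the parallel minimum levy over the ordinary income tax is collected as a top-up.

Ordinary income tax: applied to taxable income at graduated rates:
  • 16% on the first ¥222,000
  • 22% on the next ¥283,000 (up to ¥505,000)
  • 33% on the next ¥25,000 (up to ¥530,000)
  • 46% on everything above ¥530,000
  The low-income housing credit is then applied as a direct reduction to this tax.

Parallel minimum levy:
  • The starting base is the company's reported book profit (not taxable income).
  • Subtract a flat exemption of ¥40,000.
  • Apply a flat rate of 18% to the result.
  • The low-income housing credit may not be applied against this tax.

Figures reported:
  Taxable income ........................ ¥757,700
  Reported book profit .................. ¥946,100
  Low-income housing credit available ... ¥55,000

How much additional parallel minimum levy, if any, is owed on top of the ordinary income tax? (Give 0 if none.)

¥7,326

Parallel minimum levy:
  Base (reported book profit): ¥946,100
  Less exemption ¥40,000 → base ¥906,100
  ¥906,100 × 18% = ¥163,098

Ordinary income tax:
  ¥222,000 × 16% = ¥35,520
  ¥283,000 × 22% = ¥62,260
  ¥25,000 × 33% = ¥8,250
  ¥227,700 × 46% = ¥104,742
  → ¥210,772
  Less low-income housing credit ¥55,000 → ¥155,772

Excess of parallel minimum levy over ordinary income tax: ¥163,098 − ¥155,772 = ¥7,326.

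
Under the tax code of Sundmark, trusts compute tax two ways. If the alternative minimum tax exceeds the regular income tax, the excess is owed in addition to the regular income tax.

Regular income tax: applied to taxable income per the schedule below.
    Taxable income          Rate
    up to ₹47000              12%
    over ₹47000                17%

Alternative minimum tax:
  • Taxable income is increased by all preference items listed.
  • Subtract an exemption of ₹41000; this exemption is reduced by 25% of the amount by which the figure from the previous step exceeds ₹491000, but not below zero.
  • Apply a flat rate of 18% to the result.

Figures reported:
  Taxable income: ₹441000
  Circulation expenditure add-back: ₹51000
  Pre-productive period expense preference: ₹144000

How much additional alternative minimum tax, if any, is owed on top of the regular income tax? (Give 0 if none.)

₹41005

Alternative minimum tax:
  Adjusted income: ₹441000 + ₹51000 + ₹144000 = ₹636000
  Exemption: ₹41000 − 25% × (₹636000 − ₹491000) = ₹41000 − ₹36250 = ₹4750
  Base: ₹636000 − ₹4750 = ₹631250
  ₹631250 × 18% = ₹113625

Regular income tax:
  ₹47000 × 12% = ₹5640
  ₹394000 × 17% = ₹66980
  → ₹72620

Excess of alternative minimum tax over regular income tax: ₹113625 − ₹72620 = ₹41005.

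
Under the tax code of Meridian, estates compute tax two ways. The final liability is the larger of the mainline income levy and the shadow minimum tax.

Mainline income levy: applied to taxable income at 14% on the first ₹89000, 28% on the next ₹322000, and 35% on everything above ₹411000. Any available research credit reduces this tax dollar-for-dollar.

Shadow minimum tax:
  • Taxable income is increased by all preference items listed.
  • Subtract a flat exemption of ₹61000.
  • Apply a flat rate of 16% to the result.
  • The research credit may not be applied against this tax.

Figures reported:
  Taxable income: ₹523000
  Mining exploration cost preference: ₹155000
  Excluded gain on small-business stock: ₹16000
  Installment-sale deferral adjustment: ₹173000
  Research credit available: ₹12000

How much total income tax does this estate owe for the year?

₹129820

Mainline income levy:
  ₹89000 × 14% = ₹12460
  ₹322000 × 28% = ₹90160
  ₹112000 × 35% = ₹39200
  → ₹141820
  Less research credit ₹12000 → ₹129820

Shadow minimum tax:
  Adjusted income: ₹523000 + ₹155000 + ₹16000 + ₹173000 = ₹867000
  Less exemption ₹61000 → base ₹806000
  ₹806000 × 16% = ₹128960

₹129820 > ₹128960, so the mainline income levy governs.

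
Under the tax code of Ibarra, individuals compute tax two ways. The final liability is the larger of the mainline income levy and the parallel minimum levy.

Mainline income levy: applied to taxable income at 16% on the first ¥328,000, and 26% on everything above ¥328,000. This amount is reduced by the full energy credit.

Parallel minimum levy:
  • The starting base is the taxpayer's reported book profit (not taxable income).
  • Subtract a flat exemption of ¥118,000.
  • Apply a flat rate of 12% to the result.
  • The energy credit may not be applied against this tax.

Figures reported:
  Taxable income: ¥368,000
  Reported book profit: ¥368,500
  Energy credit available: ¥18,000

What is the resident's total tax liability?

Parallel minimum levy:
  Base (reported book profit): ¥368,500
  Less exemption ¥118,000 → base ¥250,500
  ¥250,500 × 12% = ¥30,060

Mainline income levy:
  ¥328,000 × 16% = ¥52,480
  ¥40,000 × 26% = ¥10,400
  → ¥62,880
  Less energy credit ¥18,000 → ¥44,880

¥44,880 > ¥30,060, so the mainline income levy governs.

¥44,880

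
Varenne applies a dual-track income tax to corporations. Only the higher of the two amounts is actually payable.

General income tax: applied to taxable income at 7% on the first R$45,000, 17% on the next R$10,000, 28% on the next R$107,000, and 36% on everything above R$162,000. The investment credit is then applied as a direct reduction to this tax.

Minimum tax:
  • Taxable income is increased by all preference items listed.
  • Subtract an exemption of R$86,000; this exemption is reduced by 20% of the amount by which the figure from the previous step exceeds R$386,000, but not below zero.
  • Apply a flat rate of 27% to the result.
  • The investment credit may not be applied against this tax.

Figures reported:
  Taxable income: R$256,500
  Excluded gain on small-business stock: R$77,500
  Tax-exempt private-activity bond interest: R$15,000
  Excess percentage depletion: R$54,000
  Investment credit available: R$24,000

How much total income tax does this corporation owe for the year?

R$86,508

Minimum tax:
  Adjusted income: R$256,500 + R$77,500 + R$15,000 + R$54,000 = R$403,000
  Exemption: R$86,000 − 20% × (R$403,000 − R$386,000) = R$86,000 − R$3,400 = R$82,600
  Base: R$403,000 − R$82,600 = R$320,400
  R$320,400 × 27% = R$86,508

General income tax:
  R$45,000 × 7% = R$3,150
  R$10,000 × 17% = R$1,700
  R$107,000 × 28% = R$29,960
  R$94,500 × 36% = R$34,020
  → R$68,830
  Less investment credit R$24,000 → R$44,830

R$86,508 > R$44,830, so the minimum tax is the binding amount.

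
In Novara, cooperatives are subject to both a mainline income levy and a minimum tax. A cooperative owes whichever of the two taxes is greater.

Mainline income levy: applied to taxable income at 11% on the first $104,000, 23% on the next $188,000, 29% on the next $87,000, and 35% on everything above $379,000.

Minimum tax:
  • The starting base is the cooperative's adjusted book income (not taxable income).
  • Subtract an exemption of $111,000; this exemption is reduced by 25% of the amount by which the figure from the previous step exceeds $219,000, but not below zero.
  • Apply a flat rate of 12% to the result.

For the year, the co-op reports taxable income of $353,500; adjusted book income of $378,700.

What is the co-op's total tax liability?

Mainline income levy:
  $104,000 × 11% = $11,440
  $188,000 × 23% = $43,240
  $61,500 × 29% = $17,835
  → $72,515

Minimum tax:
  Base (adjusted book income): $378,700
  Exemption: $111,000 − 25% × ($378,700 − $219,000) = $111,000 − $39,925 = $71,075
  Base: $378,700 − $71,075 = $307,625
  $307,625 × 12% = $36,915

$72,515 > $36,915, so the mainline income levy governs.

$72,515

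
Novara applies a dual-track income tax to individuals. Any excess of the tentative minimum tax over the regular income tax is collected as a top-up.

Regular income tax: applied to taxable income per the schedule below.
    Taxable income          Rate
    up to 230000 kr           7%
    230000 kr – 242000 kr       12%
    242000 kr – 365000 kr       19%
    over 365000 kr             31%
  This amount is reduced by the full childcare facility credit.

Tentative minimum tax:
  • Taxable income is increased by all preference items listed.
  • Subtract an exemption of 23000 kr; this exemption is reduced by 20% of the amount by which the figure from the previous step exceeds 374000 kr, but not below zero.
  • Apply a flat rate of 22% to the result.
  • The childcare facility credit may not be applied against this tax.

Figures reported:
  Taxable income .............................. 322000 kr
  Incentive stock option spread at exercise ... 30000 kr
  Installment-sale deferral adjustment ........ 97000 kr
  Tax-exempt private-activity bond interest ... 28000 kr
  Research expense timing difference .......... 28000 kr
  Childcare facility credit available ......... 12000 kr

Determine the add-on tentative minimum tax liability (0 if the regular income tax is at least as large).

90360 kr

Tentative minimum tax:
  Adjusted income: 322000 kr + 30000 kr + 97000 kr + 28000 kr + 28000 kr = 505000 kr
  Exemption: 20% × (505000 kr − 374000 kr) = 26200 kr ≥ 23000 kr, so the exemption is fully phased out
  Base: 505000 kr − 0 kr = 505000 kr
  505000 kr × 22% = 111100 kr

Regular income tax:
  230000 kr × 7% = 16100 kr
  12000 kr × 12% = 1440 kr
  80000 kr × 19% = 15200 kr
  → 32740 kr
  Less childcare facility credit 12000 kr → 20740 kr

Excess of tentative minimum tax over regular income tax: 111100 kr − 20740 kr = 90360 kr.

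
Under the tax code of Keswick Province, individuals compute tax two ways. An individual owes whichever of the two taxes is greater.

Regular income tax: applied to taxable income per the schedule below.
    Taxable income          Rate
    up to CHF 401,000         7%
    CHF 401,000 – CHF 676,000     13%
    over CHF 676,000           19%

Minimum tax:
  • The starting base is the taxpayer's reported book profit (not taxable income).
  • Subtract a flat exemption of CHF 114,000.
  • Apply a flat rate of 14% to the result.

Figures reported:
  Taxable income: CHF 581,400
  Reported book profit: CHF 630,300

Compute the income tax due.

Regular income tax:
  CHF 401,000 × 7% = CHF 28,070
  CHF 180,400 × 13% = CHF 23,452
  → CHF 51,522

Minimum tax:
  Base (reported book profit): CHF 630,300
  Less exemption CHF 114,000 → base CHF 516,300
  CHF 516,300 × 14% = CHF 72,282

CHF 72,282 > CHF 51,522, so the minimum tax is the binding amount.

CHF 72,282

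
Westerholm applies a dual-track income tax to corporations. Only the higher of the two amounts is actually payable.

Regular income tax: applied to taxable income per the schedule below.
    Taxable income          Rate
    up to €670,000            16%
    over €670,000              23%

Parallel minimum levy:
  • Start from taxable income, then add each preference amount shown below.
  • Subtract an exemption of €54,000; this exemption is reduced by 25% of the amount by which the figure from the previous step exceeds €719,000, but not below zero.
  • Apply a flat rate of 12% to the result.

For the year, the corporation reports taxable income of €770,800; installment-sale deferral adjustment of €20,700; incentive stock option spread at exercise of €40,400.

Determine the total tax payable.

Parallel minimum levy:
  Adjusted income: €770,800 + €20,700 + €40,400 = €831,900
  Exemption: €54,000 − 25% × (€831,900 − €719,000) = €54,000 − €28,225 = €25,775
  Base: €831,900 − €25,775 = €806,125
  €806,125 × 12% = €96,735

Regular income tax:
  €670,000 × 16% = €107,200
  €100,800 × 23% = €23,184
  → €130,384

€130,384 > €96,735, so the regular income tax governs.

€130,384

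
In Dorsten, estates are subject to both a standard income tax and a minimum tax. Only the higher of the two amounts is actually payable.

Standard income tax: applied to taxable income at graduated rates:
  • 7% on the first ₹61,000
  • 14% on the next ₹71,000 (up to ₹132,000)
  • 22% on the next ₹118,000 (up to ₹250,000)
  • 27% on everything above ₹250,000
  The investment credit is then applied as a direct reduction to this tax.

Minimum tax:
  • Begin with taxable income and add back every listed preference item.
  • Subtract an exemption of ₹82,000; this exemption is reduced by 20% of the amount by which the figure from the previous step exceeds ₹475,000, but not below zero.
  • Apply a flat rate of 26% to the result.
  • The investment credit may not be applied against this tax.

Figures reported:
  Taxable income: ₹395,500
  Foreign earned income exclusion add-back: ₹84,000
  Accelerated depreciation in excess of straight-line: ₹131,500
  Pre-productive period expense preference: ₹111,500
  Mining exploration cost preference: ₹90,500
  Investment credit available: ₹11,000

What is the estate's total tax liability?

₹207,636

Standard income tax:
  ₹61,000 × 7% = ₹4,270
  ₹71,000 × 14% = ₹9,940
  ₹118,000 × 22% = ₹25,960
  ₹145,500 × 27% = ₹39,285
  → ₹79,455
  Less investment credit ₹11,000 → ₹68,455

Minimum tax:
  Adjusted income: ₹395,500 + ₹84,000 + ₹131,500 + ₹111,500 + ₹90,500 = ₹813,000
  Exemption: ₹82,000 − 20% × (₹813,000 − ₹475,000) = ₹82,000 − ₹67,600 = ₹14,400
  Base: ₹813,000 − ₹14,400 = ₹798,600
  ₹798,600 × 26% = ₹207,636

₹207,636 > ₹68,455, so the minimum tax is the binding amount.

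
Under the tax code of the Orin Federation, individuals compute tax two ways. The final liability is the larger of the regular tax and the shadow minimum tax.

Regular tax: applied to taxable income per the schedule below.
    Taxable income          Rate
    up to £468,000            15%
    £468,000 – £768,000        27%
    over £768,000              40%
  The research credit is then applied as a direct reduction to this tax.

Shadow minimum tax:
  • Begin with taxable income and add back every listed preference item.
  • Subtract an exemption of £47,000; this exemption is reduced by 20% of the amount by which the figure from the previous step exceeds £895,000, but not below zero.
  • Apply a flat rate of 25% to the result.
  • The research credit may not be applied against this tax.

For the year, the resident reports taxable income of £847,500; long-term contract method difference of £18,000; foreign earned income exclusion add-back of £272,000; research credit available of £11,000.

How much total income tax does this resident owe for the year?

£284,375

Shadow minimum tax:
  Adjusted income: £847,500 + £18,000 + £272,000 = £1,137,500
  Exemption: 20% × (£1,137,500 − £895,000) = £48,500 ≥ £47,000, so the exemption is fully phased out
  Base: £1,137,500 − £0 = £1,137,500
  £1,137,500 × 25% = £284,375

Regular tax:
  £468,000 × 15% = £70,200
  £300,000 × 27% = £81,000
  £79,500 × 40% = £31,800
  → £183,000
  Less research credit £11,000 → £172,000

£284,375 > £172,000, so the shadow minimum tax is the binding amount.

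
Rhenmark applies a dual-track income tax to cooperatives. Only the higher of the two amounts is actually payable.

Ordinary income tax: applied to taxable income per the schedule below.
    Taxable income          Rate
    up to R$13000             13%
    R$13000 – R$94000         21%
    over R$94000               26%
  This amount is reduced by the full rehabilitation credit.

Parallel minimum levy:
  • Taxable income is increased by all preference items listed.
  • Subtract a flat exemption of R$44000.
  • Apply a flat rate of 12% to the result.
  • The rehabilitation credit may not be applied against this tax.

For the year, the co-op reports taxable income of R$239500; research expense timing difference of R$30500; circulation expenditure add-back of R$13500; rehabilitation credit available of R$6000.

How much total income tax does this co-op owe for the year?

Parallel minimum levy:
  Adjusted income: R$239500 + R$30500 + R$13500 = R$283500
  Less exemption R$44000 → base R$239500
  R$239500 × 12% = R$28740

Ordinary income tax:
  R$13000 × 13% = R$1690
  R$81000 × 21% = R$17010
  R$145500 × 26% = R$37830
  → R$56530
  Less rehabilitation credit R$6000 → R$50530

R$50530 > R$28740, so the ordinary income tax governs.

R$50530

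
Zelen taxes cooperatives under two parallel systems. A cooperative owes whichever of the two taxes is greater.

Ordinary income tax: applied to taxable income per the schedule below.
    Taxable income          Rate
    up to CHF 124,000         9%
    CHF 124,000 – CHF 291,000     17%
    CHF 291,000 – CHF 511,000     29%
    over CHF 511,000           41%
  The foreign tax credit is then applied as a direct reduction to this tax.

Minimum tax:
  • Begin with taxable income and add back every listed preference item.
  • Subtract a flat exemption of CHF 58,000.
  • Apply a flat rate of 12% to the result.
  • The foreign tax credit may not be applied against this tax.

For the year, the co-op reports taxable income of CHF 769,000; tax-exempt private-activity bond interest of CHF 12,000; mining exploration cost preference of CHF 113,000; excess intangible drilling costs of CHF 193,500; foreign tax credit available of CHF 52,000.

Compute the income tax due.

CHF 157,130

Ordinary income tax:
  CHF 124,000 × 9% = CHF 11,160
  CHF 167,000 × 17% = CHF 28,390
  CHF 220,000 × 29% = CHF 63,800
  CHF 258,000 × 41% = CHF 105,780
  → CHF 209,130
  Less foreign tax credit CHF 52,000 → CHF 157,130

Minimum tax:
  Adjusted income: CHF 769,000 + CHF 12,000 + CHF 113,000 + CHF 193,500 = CHF 1,087,500
  Less exemption CHF 58,000 → base CHF 1,029,500
  CHF 1,029,500 × 12% = CHF 123,540

CHF 157,130 > CHF 123,540, so the ordinary income tax governs.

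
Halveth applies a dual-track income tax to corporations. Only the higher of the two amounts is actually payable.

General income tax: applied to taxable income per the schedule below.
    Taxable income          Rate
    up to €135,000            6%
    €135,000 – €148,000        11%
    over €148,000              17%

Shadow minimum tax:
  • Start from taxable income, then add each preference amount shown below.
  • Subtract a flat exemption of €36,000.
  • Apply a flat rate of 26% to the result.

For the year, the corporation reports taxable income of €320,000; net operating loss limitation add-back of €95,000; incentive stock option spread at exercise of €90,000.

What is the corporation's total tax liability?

Shadow minimum tax:
  Adjusted income: €320,000 + €95,000 + €90,000 = €505,000
  Less exemption €36,000 → base €469,000
  €469,000 × 26% = €121,940

General income tax:
  €135,000 × 6% = €8,100
  €13,000 × 11% = €1,430
  €172,000 × 17% = €29,240
  → €38,770

€121,940 > €38,770, so the shadow minimum tax is the binding amount.

€121,940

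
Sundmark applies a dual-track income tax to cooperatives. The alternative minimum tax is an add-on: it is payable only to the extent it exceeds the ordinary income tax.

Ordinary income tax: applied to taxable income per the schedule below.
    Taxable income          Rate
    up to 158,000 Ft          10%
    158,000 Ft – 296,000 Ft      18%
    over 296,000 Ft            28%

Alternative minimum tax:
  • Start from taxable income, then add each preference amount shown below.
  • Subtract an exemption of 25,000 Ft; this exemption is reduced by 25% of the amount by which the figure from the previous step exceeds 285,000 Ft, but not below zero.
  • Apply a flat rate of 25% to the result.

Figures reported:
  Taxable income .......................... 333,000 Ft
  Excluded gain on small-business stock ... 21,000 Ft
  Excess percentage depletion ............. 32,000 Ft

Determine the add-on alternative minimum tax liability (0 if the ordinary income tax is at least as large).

Alternative minimum tax:
  Adjusted income: 333,000 Ft + 21,000 Ft + 32,000 Ft = 386,000 Ft
  Exemption: 25% × (386,000 Ft − 285,000 Ft) = 25,250 Ft ≥ 25,000 Ft, so the exemption is fully phased out
  Base: 386,000 Ft − 0 Ft = 386,000 Ft
  386,000 Ft × 25% = 96,500 Ft

Ordinary income tax:
  158,000 Ft × 10% = 15,800 Ft
  138,000 Ft × 18% = 24,840 Ft
  37,000 Ft × 28% = 10,360 Ft
  → 51,000 Ft

Excess of alternative minimum tax over ordinary income tax: 96,500 Ft − 51,000 Ft = 45,500 Ft.

45,500 Ft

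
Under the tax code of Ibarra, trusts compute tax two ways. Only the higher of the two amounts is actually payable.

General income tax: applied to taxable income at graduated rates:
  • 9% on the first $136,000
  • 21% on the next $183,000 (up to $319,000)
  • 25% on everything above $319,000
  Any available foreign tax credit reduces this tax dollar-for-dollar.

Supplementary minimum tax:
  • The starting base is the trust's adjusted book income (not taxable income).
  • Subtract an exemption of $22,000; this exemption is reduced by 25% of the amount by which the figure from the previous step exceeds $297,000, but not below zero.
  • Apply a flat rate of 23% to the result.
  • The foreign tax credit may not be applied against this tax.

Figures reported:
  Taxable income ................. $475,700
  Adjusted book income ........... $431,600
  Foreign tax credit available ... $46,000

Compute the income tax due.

$99,268

Supplementary minimum tax:
  Base (adjusted book income): $431,600
  Exemption: 25% × ($431,600 − $297,000) = $33,650 ≥ $22,000, so the exemption is fully phased out
  Base: $431,600 − $0 = $431,600
  $431,600 × 23% = $99,268

General income tax:
  $136,000 × 9% = $12,240
  $183,000 × 21% = $38,430
  $156,700 × 25% = $39,175
  → $89,845
  Less foreign tax credit $46,000 → $43,845

$99,268 > $43,845, so the supplementary minimum tax is the binding amount.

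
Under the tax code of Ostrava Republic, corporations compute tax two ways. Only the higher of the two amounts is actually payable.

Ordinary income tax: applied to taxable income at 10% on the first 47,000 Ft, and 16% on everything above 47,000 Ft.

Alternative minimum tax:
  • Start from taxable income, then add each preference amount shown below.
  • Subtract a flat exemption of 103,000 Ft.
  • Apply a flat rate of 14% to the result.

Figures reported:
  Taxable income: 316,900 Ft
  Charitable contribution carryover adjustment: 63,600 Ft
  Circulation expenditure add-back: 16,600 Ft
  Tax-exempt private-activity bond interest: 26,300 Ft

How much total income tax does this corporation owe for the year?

47,884 Ft

Ordinary income tax:
  47,000 Ft × 10% = 4,700 Ft
  269,900 Ft × 16% = 43,184 Ft
  → 47,884 Ft

Alternative minimum tax:
  Adjusted income: 316,900 Ft + 63,600 Ft + 16,600 Ft + 26,300 Ft = 423,400 Ft
  Less exemption 103,000 Ft → base 320,400 Ft
  320,400 Ft × 14% = 44,856 Ft

47,884 Ft > 44,856 Ft, so the ordinary income tax governs.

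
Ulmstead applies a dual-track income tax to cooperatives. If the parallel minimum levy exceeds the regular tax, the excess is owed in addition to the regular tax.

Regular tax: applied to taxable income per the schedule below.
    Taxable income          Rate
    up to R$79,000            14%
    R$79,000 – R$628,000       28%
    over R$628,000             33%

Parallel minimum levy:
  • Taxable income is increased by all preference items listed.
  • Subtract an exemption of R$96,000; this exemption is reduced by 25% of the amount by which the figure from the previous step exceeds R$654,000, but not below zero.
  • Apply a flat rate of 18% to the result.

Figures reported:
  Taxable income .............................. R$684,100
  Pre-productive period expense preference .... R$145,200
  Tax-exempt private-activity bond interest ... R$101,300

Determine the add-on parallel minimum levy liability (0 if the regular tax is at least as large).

R$0

Parallel minimum levy:
  Adjusted income: R$684,100 + R$145,200 + R$101,300 = R$930,600
  Exemption: R$96,000 − 25% × (R$930,600 − R$654,000) = R$96,000 − R$69,150 = R$26,850
  Base: R$930,600 − R$26,850 = R$903,750
  R$903,750 × 18% = R$162,675

Regular tax:
  R$79,000 × 14% = R$11,060
  R$549,000 × 28% = R$153,720
  R$56,100 × 33% = R$18,513
  → R$183,293

R$162,675 ≤ R$183,293, so no add-on is due.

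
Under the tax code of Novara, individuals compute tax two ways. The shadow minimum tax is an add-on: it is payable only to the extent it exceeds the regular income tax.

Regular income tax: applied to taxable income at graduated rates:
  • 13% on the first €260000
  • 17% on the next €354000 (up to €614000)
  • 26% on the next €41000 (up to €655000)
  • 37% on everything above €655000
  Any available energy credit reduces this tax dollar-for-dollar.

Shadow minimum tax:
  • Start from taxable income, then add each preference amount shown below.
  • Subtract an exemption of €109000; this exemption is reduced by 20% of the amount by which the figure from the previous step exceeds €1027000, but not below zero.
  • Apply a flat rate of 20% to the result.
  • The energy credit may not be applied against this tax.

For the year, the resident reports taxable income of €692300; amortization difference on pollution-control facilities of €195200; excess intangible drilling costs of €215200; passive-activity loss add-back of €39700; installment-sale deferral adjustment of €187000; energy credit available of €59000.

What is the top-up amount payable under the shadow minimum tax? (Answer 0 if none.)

€196735

Shadow minimum tax:
  Adjusted income: €692300 + €195200 + €215200 + €39700 + €187000 = €1329400
  Exemption: €109000 − 20% × (€1329400 − €1027000) = €109000 − €60480 = €48520
  Base: €1329400 − €48520 = €1280880
  €1280880 × 20% = €256176

Regular income tax:
  €260000 × 13% = €33800
  €354000 × 17% = €60180
  €41000 × 26% = €10660
  €37300 × 37% = €13801
  → €118441
  Less energy credit €59000 → €59441

Excess of shadow minimum tax over regular income tax: €256176 − €59441 = €196735.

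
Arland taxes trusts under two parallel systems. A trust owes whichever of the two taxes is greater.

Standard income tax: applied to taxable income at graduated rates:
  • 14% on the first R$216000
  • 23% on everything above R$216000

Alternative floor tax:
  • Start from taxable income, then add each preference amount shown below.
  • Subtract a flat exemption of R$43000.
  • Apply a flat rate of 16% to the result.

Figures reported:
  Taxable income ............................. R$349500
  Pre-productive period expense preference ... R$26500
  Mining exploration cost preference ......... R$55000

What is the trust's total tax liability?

Standard income tax:
  R$216000 × 14% = R$30240
  R$133500 × 23% = R$30705
  → R$60945

Alternative floor tax:
  Adjusted income: R$349500 + R$26500 + R$55000 = R$431000
  Less exemption R$43000 → base R$388000
  R$388000 × 16% = R$62080

R$62080 > R$60945, so the alternative floor tax is the binding amount.

R$62080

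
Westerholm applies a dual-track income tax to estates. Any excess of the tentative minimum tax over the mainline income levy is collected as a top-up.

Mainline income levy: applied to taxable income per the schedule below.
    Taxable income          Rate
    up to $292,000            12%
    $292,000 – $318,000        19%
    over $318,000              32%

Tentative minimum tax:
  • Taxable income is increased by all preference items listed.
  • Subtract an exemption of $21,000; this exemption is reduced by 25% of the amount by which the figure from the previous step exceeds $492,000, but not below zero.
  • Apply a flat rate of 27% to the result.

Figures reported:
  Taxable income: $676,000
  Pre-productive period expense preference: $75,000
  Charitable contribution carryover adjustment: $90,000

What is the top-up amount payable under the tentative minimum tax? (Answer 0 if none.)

Tentative minimum tax:
  Adjusted income: $676,000 + $75,000 + $90,000 = $841,000
  Exemption: 25% × ($841,000 − $492,000) = $87,250 ≥ $21,000, so the exemption is fully phased out
  Base: $841,000 − $0 = $841,000
  $841,000 × 27% = $227,070

Mainline income levy:
  $292,000 × 12% = $35,040
  $26,000 × 19% = $4,940
  $358,000 × 32% = $114,560
  → $154,540

Excess of tentative minimum tax over mainline income levy: $227,070 − $154,540 = $72,530.

$72,530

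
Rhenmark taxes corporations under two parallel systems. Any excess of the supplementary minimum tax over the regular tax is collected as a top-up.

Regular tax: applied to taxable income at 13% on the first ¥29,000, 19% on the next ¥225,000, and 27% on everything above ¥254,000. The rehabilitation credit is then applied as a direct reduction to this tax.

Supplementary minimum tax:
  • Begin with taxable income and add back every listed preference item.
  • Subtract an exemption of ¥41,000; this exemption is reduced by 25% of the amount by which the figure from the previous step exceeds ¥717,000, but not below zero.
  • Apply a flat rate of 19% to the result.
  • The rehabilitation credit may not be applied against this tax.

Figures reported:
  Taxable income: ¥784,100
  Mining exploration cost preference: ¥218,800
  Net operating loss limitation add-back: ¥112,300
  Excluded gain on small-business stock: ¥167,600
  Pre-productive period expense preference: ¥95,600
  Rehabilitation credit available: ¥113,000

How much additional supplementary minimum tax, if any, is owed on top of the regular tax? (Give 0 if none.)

¥185,249

Supplementary minimum tax:
  Adjusted income: ¥784,100 + ¥218,800 + ¥112,300 + ¥167,600 + ¥95,600 = ¥1,378,400
  Exemption: 25% × (¥1,378,400 − ¥717,000) = ¥165,350 ≥ ¥41,000, so the exemption is fully phased out
  Base: ¥1,378,400 − ¥0 = ¥1,378,400
  ¥1,378,400 × 19% = ¥261,896

Regular tax:
  ¥29,000 × 13% = ¥3,770
  ¥225,000 × 19% = ¥42,750
  ¥530,100 × 27% = ¥143,127
  → ¥189,647
  Less rehabilitation credit ¥113,000 → ¥76,647

Excess of supplementary minimum tax over regular tax: ¥261,896 − ¥76,647 = ¥185,249.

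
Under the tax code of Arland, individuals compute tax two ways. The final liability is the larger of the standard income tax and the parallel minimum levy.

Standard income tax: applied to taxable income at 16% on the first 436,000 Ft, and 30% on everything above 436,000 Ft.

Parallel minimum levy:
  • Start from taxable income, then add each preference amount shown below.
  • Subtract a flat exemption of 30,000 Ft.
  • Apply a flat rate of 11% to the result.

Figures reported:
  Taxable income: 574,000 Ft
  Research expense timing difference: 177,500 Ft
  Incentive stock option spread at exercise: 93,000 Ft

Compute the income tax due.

Standard income tax:
  436,000 Ft × 16% = 69,760 Ft
  138,000 Ft × 30% = 41,400 Ft
  → 111,160 Ft

Parallel minimum levy:
  Adjusted income: 574,000 Ft + 177,500 Ft + 93,000 Ft = 844,500 Ft
  Less exemption 30,000 Ft → base 814,500 Ft
  814,500 Ft × 11% = 89,595 Ft

111,160 Ft > 89,595 Ft, so the standard income tax governs.

111,160 Ft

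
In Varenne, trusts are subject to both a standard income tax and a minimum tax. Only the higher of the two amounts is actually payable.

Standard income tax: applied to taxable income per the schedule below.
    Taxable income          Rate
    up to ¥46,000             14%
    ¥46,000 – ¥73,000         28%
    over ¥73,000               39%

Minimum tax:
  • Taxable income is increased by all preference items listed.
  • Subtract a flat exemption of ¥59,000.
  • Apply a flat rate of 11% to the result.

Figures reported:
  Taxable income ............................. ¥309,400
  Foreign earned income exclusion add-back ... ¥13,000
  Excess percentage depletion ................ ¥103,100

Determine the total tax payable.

Minimum tax:
  Adjusted income: ¥309,400 + ¥13,000 + ¥103,100 = ¥425,500
  Less exemption ¥59,000 → base ¥366,500
  ¥366,500 × 11% = ¥40,315

Standard income tax:
  ¥46,000 × 14% = ¥6,440
  ¥27,000 × 28% = ¥7,560
  ¥236,400 × 39% = ¥92,196
  → ¥106,196

¥106,196 > ¥40,315, so the standard income tax governs.

¥106,196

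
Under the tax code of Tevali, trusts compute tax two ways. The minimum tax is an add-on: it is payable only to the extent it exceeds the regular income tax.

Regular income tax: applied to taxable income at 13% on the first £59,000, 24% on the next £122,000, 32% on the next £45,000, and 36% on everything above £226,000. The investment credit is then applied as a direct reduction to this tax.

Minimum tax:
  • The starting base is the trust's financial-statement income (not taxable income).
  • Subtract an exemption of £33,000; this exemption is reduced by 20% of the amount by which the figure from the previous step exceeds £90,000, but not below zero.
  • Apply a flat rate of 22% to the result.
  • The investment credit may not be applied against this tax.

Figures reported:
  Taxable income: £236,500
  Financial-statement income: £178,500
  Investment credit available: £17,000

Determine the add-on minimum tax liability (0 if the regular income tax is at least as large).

£0

Regular income tax:
  £59,000 × 13% = £7,670
  £122,000 × 24% = £29,280
  £45,000 × 32% = £14,400
  £10,500 × 36% = £3,780
  → £55,130
  Less investment credit £17,000 → £38,130

Minimum tax:
  Base (financial-statement income): £178,500
  Exemption: £33,000 − 20% × (£178,500 − £90,000) = £33,000 − £17,700 = £15,300
  Base: £178,500 − £15,300 = £163,200
  £163,200 × 22% = £35,904

£35,904 ≤ £38,130, so no add-on is due.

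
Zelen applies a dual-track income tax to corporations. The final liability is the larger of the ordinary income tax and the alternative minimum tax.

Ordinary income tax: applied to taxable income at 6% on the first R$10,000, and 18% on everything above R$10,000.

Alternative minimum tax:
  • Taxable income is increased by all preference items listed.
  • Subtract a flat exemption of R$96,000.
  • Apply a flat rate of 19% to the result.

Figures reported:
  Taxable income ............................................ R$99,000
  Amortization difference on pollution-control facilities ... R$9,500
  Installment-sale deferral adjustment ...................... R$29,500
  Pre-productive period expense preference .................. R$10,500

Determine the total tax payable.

R$16,620

Ordinary income tax:
  R$10,000 × 6% = R$600
  R$89,000 × 18% = R$16,020
  → R$16,620

Alternative minimum tax:
  Adjusted income: R$99,000 + R$9,500 + R$29,500 + R$10,500 = R$148,500
  Less exemption R$96,000 → base R$52,500
  R$52,500 × 19% = R$9,975

R$16,620 > R$9,975, so the ordinary income tax governs.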